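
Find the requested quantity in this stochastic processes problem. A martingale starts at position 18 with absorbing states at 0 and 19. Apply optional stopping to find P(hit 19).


By optional stopping theorem: E(M at tau) = M(0) = 18
P(hit 19)*19 + P(hit 0)*0 = 18
P(hit 19) = (18 - 0)/(19 - 0) = 18/19 = 0.9474

0.9474


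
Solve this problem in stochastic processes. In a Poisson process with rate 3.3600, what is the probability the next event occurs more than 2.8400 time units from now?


P(X > t) = exp(-lambda * t)
= exp(-3.3600 * 2.8400)
= exp(-9.5424) = 7.1744e-05

7.1744e-05


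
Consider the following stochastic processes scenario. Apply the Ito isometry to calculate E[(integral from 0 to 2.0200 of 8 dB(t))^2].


By Ito isometry: E[(int f dB)^2] = int f^2 dt
= 8^2 * 2.0200
= 64 * 2.0200 = 129.2800

129.2800


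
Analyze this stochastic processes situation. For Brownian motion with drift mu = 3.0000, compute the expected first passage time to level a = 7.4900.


Expected first passage time = a/mu
= 7.4900/3.0000
= 2.4967

2.4967


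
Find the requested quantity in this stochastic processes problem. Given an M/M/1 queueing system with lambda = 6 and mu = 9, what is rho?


rho = lambda/mu
= 6/9
= 0.6667

0.6667


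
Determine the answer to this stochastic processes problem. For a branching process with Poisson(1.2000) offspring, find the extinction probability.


Since mu = 1.2000 > 1, extinction prob q < 1.
Solve s = exp(mu*(s-1)) iteratively.
q = 0.6863

0.6863


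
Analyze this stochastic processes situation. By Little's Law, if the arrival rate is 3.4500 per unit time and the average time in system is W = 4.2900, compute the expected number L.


Little's Law: L = lambda * W
= 3.4500 * 4.2900
= 14.8005

14.8005


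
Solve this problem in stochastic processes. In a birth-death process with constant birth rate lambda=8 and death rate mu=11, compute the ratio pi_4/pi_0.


For birth-death process, pi_n/pi_0 = (lambda/mu)^n
= (8/11)^4
= 0.2798

0.2798


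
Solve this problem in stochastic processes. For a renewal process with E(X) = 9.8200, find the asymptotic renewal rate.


Long-run renewal rate = 1/E(X)
= 1/9.8200
= 0.1018

0.1018


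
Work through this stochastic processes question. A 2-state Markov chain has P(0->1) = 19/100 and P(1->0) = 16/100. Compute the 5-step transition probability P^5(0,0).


Computing P^5 by matrix multiplication.
P = [[0.8100, 0.1900], [0.1600, 0.8400]]
After raising P to the power 5:
P^5(0,0) = 0.5201

0.5201


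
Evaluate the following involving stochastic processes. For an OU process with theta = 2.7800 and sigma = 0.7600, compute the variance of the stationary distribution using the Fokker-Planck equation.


Stationary variance = sigma^2 / (2*theta)
= 0.7600^2 / (2*2.7800)
= 0.5776 / 5.5600
= 0.1039

0.1039


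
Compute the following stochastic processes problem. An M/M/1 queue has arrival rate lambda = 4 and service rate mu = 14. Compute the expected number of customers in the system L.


rho = 4/14 = 0.2857
L = rho/(1-rho)
= 0.2857/0.7143
= 0.4000

0.4000


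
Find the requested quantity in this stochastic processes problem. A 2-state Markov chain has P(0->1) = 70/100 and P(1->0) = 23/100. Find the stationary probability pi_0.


Stationary distribution: pi_0 = p10/(p01+p10), pi_1 = p01/(p01+p10)
p01 = 0.7000, p10 = 0.2300
pi_0 = 0.2473

0.2473


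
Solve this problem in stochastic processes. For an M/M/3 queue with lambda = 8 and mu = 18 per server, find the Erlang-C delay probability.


a = lambda/mu = 0.4444
rho = a/c = 0.1481
Erlang-C formula applied:
C(c,a) = 0.0110

0.0110


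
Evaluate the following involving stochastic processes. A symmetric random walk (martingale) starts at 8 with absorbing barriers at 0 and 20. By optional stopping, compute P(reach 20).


By optional stopping theorem: E(M at tau) = M(0) = 8
P(hit 20)*20 + P(hit 0)*0 = 8
P(hit 20) = (8 - 0)/(20 - 0) = 2/5 = 0.4000

0.4000


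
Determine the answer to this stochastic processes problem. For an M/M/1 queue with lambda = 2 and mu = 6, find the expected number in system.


rho = 2/6 = 0.3333
L = rho/(1-rho)
= 0.3333/0.6667
= 0.5000

0.5000


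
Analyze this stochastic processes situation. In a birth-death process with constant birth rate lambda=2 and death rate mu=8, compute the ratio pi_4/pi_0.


For birth-death process, pi_n/pi_0 = (lambda/mu)^n
= (2/8)^4
= 0.0039

0.0039


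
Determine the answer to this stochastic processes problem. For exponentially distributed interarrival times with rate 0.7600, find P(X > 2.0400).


P(X > t) = exp(-lambda * t)
= exp(-0.7600 * 2.0400)
= exp(-1.5504) = 0.2122

0.2122


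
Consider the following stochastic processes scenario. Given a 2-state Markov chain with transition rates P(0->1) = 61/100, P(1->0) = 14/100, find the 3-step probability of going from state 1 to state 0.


Computing P^3 by matrix multiplication.
P = [[0.3900, 0.6100], [0.1400, 0.8600]]
After raising P to the power 3:
P^3(1,0) = 0.1838

0.1838


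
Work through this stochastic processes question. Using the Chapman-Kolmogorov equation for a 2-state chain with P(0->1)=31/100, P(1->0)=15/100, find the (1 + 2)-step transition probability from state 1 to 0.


P^3 = P^1 * P^2
Computing via matrix multiplication of the transition matrix.
Entry (1,0) of P^3 = 0.2747

0.2747


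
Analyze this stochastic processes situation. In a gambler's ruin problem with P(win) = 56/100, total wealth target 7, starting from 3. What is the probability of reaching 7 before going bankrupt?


Gambler's ruin formula:
r = q/p = 0.4400/0.5600 = 0.7857
P(win) = (1 - r^i)/(1 - r^N)
= (1 - 0.7857^3)/(1 - 0.7857^7)
= 0.6317

0.6317


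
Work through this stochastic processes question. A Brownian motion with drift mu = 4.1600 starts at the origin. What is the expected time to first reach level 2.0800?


Expected first passage time = a/mu
= 2.0800/4.1600
= 0.5000

0.5000


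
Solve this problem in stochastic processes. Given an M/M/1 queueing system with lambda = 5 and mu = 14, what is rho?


rho = lambda/mu
= 5/14
= 0.3571

0.3571


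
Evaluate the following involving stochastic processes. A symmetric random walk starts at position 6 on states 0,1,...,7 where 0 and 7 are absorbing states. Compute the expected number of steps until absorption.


For symmetric RW on 0,...,N with absorbing barriers, E(i) = i*(N-i)
E(6) = 6 * 1 = 6

6


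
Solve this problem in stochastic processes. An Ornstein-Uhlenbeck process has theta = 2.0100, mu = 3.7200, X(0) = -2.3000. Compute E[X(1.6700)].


E[X(t)] = mu + (X(0) - mu)*exp(-theta*t)
= 3.7200 + (-2.3000 - 3.7200)*exp(-2.0100*1.6700)
= 3.7200 + -6.0200 * 0.0349
= 3.5102

3.5102


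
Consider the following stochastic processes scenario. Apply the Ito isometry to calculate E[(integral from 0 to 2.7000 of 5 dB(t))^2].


By Ito isometry: E[(int f dB)^2] = int f^2 dt
= 5^2 * 2.7000
= 25 * 2.7000 = 67.5000

67.5000


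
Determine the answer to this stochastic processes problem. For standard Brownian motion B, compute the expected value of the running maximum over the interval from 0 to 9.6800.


E(max B(s)) = sqrt(2t/pi)
= sqrt(2*9.6800/pi)
= sqrt(6.1625)
= 2.4824

2.4824


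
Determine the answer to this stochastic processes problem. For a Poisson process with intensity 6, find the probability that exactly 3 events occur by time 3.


P(N(t)=k) = (lambda*t)^k * exp(-lambda*t) / k!
lambda*t = 18
= 18^3 * exp(-18) / 3!
= 5832 * 1.5230e-08 / 6
= 1.4804e-05

1.4804e-05


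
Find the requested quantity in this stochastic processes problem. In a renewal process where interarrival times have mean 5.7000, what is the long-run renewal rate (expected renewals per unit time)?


Long-run renewal rate = 1/E(X)
= 1/5.7000
= 0.1754

0.1754


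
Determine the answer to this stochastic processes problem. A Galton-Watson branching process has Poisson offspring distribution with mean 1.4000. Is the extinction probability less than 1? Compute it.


Since mu = 1.4000 > 1, extinction prob q < 1.
Solve s = exp(mu*(s-1)) iteratively.
q = 0.4890

0.4890


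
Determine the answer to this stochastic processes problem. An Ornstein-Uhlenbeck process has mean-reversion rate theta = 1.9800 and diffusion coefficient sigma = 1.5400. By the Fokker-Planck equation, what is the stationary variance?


Stationary variance = sigma^2 / (2*theta)
= 1.5400^2 / (2*1.9800)
= 2.3716 / 3.9600
= 0.5989

0.5989


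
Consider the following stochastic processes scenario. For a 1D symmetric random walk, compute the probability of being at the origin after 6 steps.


P(S(6) = 0) = C(6,3) / 4^3
= 20 / 64
= 0.3125

0.3125


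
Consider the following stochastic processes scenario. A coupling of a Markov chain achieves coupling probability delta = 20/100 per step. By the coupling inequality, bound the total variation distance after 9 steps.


TV distance bound <= (1-delta)^n
= (1 - 0.2000)^9
= 0.8000^9
= 0.1342

0.1342


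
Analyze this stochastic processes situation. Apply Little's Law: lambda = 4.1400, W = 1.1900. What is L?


Little's Law: L = lambda * W
= 4.1400 * 1.1900
= 4.9266

4.9266


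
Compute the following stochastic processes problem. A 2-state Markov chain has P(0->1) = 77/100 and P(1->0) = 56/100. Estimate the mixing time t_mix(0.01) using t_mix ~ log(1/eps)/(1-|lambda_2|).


lambda_2 = |1 - p01 - p10| = |1 - 0.7700 - 0.5600| = 0.3300
t_mix ~ log(1/eps)/(1 - |lambda_2|)
= log(100)/(1 - 0.3300) = 4.6052/0.6700
= 6.8734

6.8734


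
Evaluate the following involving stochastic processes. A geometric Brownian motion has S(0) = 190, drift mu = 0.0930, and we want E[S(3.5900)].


E[S(t)] = S(0) * exp(mu * t)
= 190 * exp(0.0930 * 3.5900)
= 190 * 1.3964
= 265.3087

265.3087


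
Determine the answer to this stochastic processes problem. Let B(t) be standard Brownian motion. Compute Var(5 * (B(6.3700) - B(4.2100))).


Var(alpha*(B(t)-B(s))) = alpha^2 * (t-s)
= 5^2 * (6.3700 - 4.2100)
= 25 * 2.1600
= 54.0000

54.0000


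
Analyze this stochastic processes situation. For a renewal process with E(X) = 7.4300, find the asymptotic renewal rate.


Long-run renewal rate = 1/E(X)
= 1/7.4300
= 0.1346

0.1346


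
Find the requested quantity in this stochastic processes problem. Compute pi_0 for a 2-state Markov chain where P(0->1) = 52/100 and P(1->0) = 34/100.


Stationary distribution: pi_0 = p10/(p01+p10), pi_1 = p01/(p01+p10)
p01 = 0.5200, p10 = 0.3400
pi_0 = 0.3953

0.3953


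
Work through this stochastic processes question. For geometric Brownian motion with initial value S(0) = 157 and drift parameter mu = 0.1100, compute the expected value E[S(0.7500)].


E[S(t)] = S(0) * exp(mu * t)
= 157 * exp(0.1100 * 0.7500)
= 157 * 1.0860
= 170.5018

170.5018


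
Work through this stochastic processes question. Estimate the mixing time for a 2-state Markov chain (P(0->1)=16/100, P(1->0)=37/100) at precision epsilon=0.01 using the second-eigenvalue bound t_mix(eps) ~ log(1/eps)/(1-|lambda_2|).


lambda_2 = |1 - p01 - p10| = |1 - 0.1600 - 0.3700| = 0.4700
t_mix ~ log(1/eps)/(1 - |lambda_2|)
= log(100)/(1 - 0.4700) = 4.6052/0.5300
= 8.6890

8.6890


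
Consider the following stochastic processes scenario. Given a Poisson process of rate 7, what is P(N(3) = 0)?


P(N(t)=k) = (lambda*t)^k * exp(-lambda*t) / k!
lambda*t = 21
= 21^0 * exp(-21) / 0!
= 1 * 7.5826e-10 / 1
= 7.5826e-10

7.5826e-10


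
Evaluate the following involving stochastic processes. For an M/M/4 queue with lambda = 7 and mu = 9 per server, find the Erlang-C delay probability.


a = lambda/mu = 0.7778
rho = a/c = 0.1944
Erlang-C formula applied:
C(c,a) = 0.0087

0.0087


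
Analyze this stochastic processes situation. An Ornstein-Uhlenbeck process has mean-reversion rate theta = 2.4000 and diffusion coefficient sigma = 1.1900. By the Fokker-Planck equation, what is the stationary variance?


Stationary variance = sigma^2 / (2*theta)
= 1.1900^2 / (2*2.4000)
= 1.4161 / 4.8000
= 0.2950

0.2950


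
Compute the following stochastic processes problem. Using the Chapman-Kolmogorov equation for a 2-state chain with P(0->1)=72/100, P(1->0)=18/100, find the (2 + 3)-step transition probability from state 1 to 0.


P^5 = P^2 * P^3
Computing via matrix multiplication of the transition matrix.
Entry (1,0) of P^5 = 0.2000

0.2000


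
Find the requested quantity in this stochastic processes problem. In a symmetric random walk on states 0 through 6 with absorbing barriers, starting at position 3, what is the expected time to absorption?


For symmetric RW on 0,...,N with absorbing barriers, E(i) = i*(N-i)
E(3) = 3 * 3 = 9

9


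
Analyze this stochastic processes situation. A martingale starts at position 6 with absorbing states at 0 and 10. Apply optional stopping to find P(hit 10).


By optional stopping theorem: E(M at tau) = M(0) = 6
P(hit 10)*10 + P(hit 0)*0 = 6
P(hit 10) = (6 - 0)/(10 - 0) = 3/5 = 0.6000

0.6000


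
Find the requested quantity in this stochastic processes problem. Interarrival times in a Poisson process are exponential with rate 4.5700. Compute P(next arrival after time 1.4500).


P(X > t) = exp(-lambda * t)
= exp(-4.5700 * 1.4500)
= exp(-6.6265) = 0.0013

0.0013


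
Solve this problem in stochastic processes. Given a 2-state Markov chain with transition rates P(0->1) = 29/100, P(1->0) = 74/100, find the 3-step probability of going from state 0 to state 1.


Computing P^3 by matrix multiplication.
P = [[0.7100, 0.2900], [0.7400, 0.2600]]
After raising P to the power 3:
P^3(0,1) = 0.2816

0.2816


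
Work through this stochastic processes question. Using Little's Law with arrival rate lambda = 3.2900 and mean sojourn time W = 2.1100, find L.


Little's Law: L = lambda * W
= 3.2900 * 2.1100
= 6.9419

6.9419


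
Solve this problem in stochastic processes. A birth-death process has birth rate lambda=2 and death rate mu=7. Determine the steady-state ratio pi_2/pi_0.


For birth-death process, pi_n/pi_0 = (lambda/mu)^n
= (2/7)^2
= 0.0816

0.0816


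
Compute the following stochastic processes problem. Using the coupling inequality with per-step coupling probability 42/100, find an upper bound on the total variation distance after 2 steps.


TV distance bound <= (1-delta)^n
= (1 - 0.4200)^2
= 0.5800^2
= 0.3364

0.3364


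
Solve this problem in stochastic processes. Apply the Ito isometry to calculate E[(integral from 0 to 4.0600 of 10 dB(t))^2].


By Ito isometry: E[(int f dB)^2] = int f^2 dt
= 10^2 * 4.0600
= 100 * 4.0600 = 406.0000

406.0000


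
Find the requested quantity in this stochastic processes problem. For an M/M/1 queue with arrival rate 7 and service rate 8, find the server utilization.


rho = lambda/mu
= 7/8
= 0.8750

0.8750


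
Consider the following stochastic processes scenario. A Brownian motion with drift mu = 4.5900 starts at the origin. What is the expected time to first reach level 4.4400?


Expected first passage time = a/mu
= 4.4400/4.5900
= 0.9673

0.9673


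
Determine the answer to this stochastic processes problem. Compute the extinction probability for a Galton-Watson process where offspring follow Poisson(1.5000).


Since mu = 1.5000 > 1, extinction prob q < 1.
Solve s = exp(mu*(s-1)) iteratively.
q = 0.4172

0.4172


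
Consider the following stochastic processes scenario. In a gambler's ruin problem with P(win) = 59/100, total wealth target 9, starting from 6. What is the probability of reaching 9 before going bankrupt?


Gambler's ruin formula:
r = q/p = 0.4100/0.5900 = 0.6949
P(win) = (1 - r^i)/(1 - r^N)
= (1 - 0.6949^6)/(1 - 0.6949^9)
= 0.9222

0.9222


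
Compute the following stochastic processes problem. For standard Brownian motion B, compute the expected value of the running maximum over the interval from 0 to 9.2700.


E(max B(s)) = sqrt(2t/pi)
= sqrt(2*9.2700/pi)
= sqrt(5.9015)
= 2.4293

2.4293


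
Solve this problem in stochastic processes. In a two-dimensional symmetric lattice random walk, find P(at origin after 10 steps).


P = C(10,5)^2 / 4^10
= 252^2 / 1048576
= 63504 / 1048576
= 0.0606

0.0606


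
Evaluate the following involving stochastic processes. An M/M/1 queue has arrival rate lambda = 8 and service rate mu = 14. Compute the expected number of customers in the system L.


rho = 8/14 = 0.5714
L = rho/(1-rho)
= 0.5714/0.4286
= 1.3333

1.3333


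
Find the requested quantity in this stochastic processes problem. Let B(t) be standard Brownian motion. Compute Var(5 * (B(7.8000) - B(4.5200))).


Var(alpha*(B(t)-B(s))) = alpha^2 * (t-s)
= 5^2 * (7.8000 - 4.5200)
= 25 * 3.2800
= 82.0000

82.0000


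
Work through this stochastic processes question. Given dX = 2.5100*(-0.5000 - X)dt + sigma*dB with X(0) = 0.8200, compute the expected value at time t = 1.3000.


E[X(t)] = mu + (X(0) - mu)*exp(-theta*t)
= -0.5000 + (0.8200 - -0.5000)*exp(-2.5100*1.3000)
= -0.5000 + 1.3200 * 0.0383
= -0.4495

-0.4495


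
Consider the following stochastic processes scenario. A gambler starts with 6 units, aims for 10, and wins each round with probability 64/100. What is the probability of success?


Gambler's ruin formula:
r = q/p = 0.3600/0.6400 = 0.5625
P(win) = (1 - r^i)/(1 - r^N)
= (1 - 0.5625^6)/(1 - 0.5625^10)
= 0.9714

0.9714


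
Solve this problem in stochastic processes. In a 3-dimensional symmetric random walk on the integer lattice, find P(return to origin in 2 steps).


P(return in 2 steps) = P(reverse first step) = 1/(2d)
= 1/6
= 0.1667

0.1667


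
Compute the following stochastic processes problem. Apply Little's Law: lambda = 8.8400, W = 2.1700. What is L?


Little's Law: L = lambda * W
= 8.8400 * 2.1700
= 19.1828

19.1828


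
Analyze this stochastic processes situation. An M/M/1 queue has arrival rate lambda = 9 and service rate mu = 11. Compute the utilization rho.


rho = lambda/mu
= 9/11
= 0.8182

0.8182


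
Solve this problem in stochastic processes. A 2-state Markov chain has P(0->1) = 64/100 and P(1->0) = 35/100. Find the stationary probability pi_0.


Stationary distribution: pi_0 = p10/(p01+p10), pi_1 = p01/(p01+p10)
p01 = 0.6400, p10 = 0.3500
pi_0 = 0.3535

0.3535


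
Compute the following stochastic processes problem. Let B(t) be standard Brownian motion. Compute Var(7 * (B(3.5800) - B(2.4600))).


Var(alpha*(B(t)-B(s))) = alpha^2 * (t-s)
= 7^2 * (3.5800 - 2.4600)
= 49 * 1.1200
= 54.8800

54.8800


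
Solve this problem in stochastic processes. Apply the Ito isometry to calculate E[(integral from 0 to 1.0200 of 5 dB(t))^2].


By Ito isometry: E[(int f dB)^2] = int f^2 dt
= 5^2 * 1.0200
= 25 * 1.0200 = 25.5000

25.5000


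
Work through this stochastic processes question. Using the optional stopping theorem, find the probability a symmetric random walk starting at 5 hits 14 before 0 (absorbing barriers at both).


By optional stopping theorem: E(M at tau) = M(0) = 5
P(hit 14)*14 + P(hit 0)*0 = 5
P(hit 14) = (5 - 0)/(14 - 0) = 5/14 = 0.3571

0.3571


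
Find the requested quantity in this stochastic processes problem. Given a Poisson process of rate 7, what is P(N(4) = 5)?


P(N(t)=k) = (lambda*t)^k * exp(-lambda*t) / k!
lambda*t = 28
= 28^5 * exp(-28) / 5!
= 17210368 * 6.9144e-13 / 120
= 9.9166e-08

9.9166e-08


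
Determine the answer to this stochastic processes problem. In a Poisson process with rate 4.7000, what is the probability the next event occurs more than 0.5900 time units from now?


P(X > t) = exp(-lambda * t)
= exp(-4.7000 * 0.5900)
= exp(-2.7730) = 0.0625

0.0625


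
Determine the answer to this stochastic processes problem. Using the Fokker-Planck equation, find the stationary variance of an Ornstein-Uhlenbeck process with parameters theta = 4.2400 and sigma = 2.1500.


Stationary variance = sigma^2 / (2*theta)
= 2.1500^2 / (2*4.2400)
= 4.6225 / 8.4800
= 0.5451

0.5451


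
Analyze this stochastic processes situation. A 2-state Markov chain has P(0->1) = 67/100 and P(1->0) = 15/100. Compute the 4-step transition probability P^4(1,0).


Computing P^4 by matrix multiplication.
P = [[0.3300, 0.6700], [0.1500, 0.8500]]
After raising P to the power 4:
P^4(1,0) = 0.1827

0.1827


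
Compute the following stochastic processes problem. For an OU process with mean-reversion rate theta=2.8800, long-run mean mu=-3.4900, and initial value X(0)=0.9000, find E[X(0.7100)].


E[X(t)] = mu + (X(0) - mu)*exp(-theta*t)
= -3.4900 + (0.9000 - -3.4900)*exp(-2.8800*0.7100)
= -3.4900 + 4.3900 * 0.1294
= -2.9219

-2.9219


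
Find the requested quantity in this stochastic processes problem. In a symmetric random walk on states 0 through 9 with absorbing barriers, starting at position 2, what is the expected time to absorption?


For symmetric RW on 0,...,N with absorbing barriers, E(i) = i*(N-i)
E(2) = 2 * 7 = 14

14


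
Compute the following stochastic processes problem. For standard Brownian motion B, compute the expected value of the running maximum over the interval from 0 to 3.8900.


E(max B(s)) = sqrt(2t/pi)
= sqrt(2*3.8900/pi)
= sqrt(2.4765)
= 1.5737

1.5737


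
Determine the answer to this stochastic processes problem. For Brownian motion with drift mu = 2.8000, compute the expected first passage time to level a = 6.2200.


Expected first passage time = a/mu
= 6.2200/2.8000
= 2.2214

2.2214


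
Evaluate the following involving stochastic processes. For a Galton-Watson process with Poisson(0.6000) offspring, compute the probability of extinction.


Since mu = 0.6000 <= 1, extinction probability = 1.

1.0000


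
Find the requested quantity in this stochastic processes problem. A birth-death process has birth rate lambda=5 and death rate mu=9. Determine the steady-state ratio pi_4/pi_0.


For birth-death process, pi_n/pi_0 = (lambda/mu)^n
= (5/9)^4
= 0.0953

0.0953


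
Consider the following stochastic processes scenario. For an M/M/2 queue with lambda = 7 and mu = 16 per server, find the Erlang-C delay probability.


a = lambda/mu = 0.4375
rho = a/c = 0.2188
Erlang-C formula applied:
C(c,a) = 0.0785

0.0785


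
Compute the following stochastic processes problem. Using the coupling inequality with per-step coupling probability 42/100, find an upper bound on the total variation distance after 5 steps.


TV distance bound <= (1-delta)^n
= (1 - 0.4200)^5
= 0.5800^5
= 0.0656

0.0656


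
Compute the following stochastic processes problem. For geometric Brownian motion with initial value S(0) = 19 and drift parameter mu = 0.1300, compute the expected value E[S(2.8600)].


E[S(t)] = S(0) * exp(mu * t)
= 19 * exp(0.1300 * 2.8600)
= 19 * 1.4503
= 27.5565

27.5565


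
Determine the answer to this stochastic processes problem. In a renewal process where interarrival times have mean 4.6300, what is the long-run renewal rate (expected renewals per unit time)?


Long-run renewal rate = 1/E(X)
= 1/4.6300
= 0.2160

0.2160


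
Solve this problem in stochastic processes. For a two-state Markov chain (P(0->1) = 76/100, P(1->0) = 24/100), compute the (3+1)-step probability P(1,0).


P^4 = P^3 * P^1
Computing via matrix multiplication of the transition matrix.
Entry (1,0) of P^4 = 0.2400

0.2400


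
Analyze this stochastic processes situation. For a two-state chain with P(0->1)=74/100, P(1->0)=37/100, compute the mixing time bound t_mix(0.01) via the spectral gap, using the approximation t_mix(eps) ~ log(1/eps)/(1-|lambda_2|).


lambda_2 = |1 - p01 - p10| = |1 - 0.7400 - 0.3700| = 0.1100
t_mix ~ log(1/eps)/(1 - |lambda_2|)
= log(100)/(1 - 0.1100) = 4.6052/0.8900
= 5.1743

5.1743


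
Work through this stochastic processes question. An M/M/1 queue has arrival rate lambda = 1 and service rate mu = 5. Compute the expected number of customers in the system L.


rho = 1/5 = 0.2000
L = rho/(1-rho)
= 0.2000/0.8000
= 0.2500

0.2500


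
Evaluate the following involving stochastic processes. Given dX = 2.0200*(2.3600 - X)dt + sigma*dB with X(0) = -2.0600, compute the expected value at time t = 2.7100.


E[X(t)] = mu + (X(0) - mu)*exp(-theta*t)
= 2.3600 + (-2.0600 - 2.3600)*exp(-2.0200*2.7100)
= 2.3600 + -4.4200 * 0.0042
= 2.3415

2.3415


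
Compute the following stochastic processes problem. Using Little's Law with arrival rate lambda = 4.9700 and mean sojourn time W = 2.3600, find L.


Little's Law: L = lambda * W
= 4.9700 * 2.3600
= 11.7292

11.7292


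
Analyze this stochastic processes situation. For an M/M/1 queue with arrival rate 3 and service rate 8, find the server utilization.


rho = lambda/mu
= 3/8
= 0.3750

0.3750


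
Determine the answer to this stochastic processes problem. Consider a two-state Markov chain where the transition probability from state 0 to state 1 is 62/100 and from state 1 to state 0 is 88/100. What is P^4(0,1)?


Computing P^4 by matrix multiplication.
P = [[0.3800, 0.6200], [0.8800, 0.1200]]
After raising P to the power 4:
P^4(0,1) = 0.3875

0.3875


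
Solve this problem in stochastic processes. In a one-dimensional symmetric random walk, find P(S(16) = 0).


P(S(16) = 0) = C(16,8) / 4^8
= 12870 / 65536
= 0.1964

0.1964


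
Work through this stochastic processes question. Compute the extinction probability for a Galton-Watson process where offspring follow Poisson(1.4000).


Since mu = 1.4000 > 1, extinction prob q < 1.
Solve s = exp(mu*(s-1)) iteratively.
q = 0.4890

0.4890


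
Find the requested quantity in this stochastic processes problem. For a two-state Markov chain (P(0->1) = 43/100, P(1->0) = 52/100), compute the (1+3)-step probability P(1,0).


P^4 = P^1 * P^3
Computing via matrix multiplication of the transition matrix.
Entry (1,0) of P^4 = 0.5474

0.5474


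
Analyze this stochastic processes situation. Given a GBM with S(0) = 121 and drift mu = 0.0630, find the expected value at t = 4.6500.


E[S(t)] = S(0) * exp(mu * t)
= 121 * exp(0.0630 * 4.6500)
= 121 * 1.3404
= 162.1855

162.1855


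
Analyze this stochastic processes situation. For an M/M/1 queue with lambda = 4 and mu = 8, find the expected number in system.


rho = 4/8 = 0.5000
L = rho/(1-rho)
= 0.5000/0.5000
= 1.0000

1.0000


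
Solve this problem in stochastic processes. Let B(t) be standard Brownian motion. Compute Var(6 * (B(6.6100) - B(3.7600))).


Var(alpha*(B(t)-B(s))) = alpha^2 * (t-s)
= 6^2 * (6.6100 - 3.7600)
= 36 * 2.8500
= 102.6000

102.6000


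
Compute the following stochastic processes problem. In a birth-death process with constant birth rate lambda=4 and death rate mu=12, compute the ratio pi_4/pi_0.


For birth-death process, pi_n/pi_0 = (lambda/mu)^n
= (4/12)^4
= 0.0123

0.0123


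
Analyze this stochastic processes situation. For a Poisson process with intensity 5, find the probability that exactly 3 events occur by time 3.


P(N(t)=k) = (lambda*t)^k * exp(-lambda*t) / k!
lambda*t = 15
= 15^3 * exp(-15) / 3!
= 3375 * 3.0590e-07 / 6
= 1.7207e-04

1.7207e-04


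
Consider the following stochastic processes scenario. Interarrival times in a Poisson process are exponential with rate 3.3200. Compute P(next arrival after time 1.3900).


P(X > t) = exp(-lambda * t)
= exp(-3.3200 * 1.3900)
= exp(-4.6148) = 0.0099

0.0099


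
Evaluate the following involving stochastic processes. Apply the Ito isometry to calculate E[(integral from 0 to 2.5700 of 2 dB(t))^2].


By Ito isometry: E[(int f dB)^2] = int f^2 dt
= 2^2 * 2.5700
= 4 * 2.5700 = 10.2800

10.2800


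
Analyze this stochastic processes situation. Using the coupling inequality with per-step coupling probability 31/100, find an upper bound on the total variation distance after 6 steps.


TV distance bound <= (1-delta)^n
= (1 - 0.3100)^6
= 0.6900^6
= 0.1079

0.1079


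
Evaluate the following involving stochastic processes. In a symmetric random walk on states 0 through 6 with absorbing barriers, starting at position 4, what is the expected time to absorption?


For symmetric RW on 0,...,N with absorbing barriers, E(i) = i*(N-i)
E(4) = 4 * 2 = 8

8


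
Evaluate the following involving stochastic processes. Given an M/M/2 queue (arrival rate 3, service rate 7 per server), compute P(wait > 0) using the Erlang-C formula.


a = lambda/mu = 0.4286
rho = a/c = 0.2143
Erlang-C formula applied:
C(c,a) = 0.0756

0.0756


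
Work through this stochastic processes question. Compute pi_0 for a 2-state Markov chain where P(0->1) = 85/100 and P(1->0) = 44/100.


Stationary distribution: pi_0 = p10/(p01+p10), pi_1 = p01/(p01+p10)
p01 = 0.8500, p10 = 0.4400
pi_0 = 0.3411

0.3411


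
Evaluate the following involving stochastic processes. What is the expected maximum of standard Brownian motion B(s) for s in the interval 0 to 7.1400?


E(max B(s)) = sqrt(2t/pi)
= sqrt(2*7.1400/pi)
= sqrt(4.5455)
= 2.1320

2.1320


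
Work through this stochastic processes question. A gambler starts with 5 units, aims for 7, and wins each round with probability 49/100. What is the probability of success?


Gambler's ruin formula:
r = q/p = 0.5100/0.4900 = 1.0408
P(win) = (1 - r^i)/(1 - r^N)
= (1 - 1.0408^5)/(1 - 1.0408^7)
= 0.6852

0.6852


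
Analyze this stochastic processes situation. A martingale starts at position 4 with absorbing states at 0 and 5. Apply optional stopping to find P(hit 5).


By optional stopping theorem: E(M at tau) = M(0) = 4
P(hit 5)*5 + P(hit 0)*0 = 4
P(hit 5) = (4 - 0)/(5 - 0) = 4/5 = 0.8000

0.8000


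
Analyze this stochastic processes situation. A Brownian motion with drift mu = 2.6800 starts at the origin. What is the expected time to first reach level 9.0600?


Expected first passage time = a/mu
= 9.0600/2.6800
= 3.3806

3.3806


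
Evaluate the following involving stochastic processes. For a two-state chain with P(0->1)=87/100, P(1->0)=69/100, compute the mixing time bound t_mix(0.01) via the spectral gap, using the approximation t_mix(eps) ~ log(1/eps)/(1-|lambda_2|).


lambda_2 = |1 - p01 - p10| = |1 - 0.8700 - 0.6900| = 0.5600
t_mix ~ log(1/eps)/(1 - |lambda_2|)
= log(100)/(1 - 0.5600) = 4.6052/0.4400
= 10.4663

10.4663


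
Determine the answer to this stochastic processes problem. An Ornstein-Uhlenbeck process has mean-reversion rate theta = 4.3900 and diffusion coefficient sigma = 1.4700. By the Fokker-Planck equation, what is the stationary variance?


Stationary variance = sigma^2 / (2*theta)
= 1.4700^2 / (2*4.3900)
= 2.1609 / 8.7800
= 0.2461

0.2461


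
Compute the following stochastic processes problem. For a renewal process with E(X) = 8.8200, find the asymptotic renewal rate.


Long-run renewal rate = 1/E(X)
= 1/8.8200
= 0.1134

0.1134


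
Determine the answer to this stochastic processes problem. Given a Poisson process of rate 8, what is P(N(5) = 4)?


P(N(t)=k) = (lambda*t)^k * exp(-lambda*t) / k!
lambda*t = 40
= 40^4 * exp(-40) / 4!
= 2560000 * 4.2484e-18 / 24
= 4.5316e-13

4.5316e-13


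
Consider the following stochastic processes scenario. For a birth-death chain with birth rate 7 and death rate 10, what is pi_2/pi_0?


For birth-death process, pi_n/pi_0 = (lambda/mu)^n
= (7/10)^2
= 0.4900

0.4900


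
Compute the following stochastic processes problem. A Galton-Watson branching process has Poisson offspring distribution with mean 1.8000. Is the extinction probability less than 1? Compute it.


Since mu = 1.8000 > 1, extinction prob q < 1.
Solve s = exp(mu*(s-1)) iteratively.
q = 0.2676

0.2676


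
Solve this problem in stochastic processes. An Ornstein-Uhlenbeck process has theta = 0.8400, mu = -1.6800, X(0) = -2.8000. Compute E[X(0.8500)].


E[X(t)] = mu + (X(0) - mu)*exp(-theta*t)
= -1.6800 + (-2.8000 - -1.6800)*exp(-0.8400*0.8500)
= -1.6800 + -1.1200 * 0.4897
= -2.2284

-2.2284


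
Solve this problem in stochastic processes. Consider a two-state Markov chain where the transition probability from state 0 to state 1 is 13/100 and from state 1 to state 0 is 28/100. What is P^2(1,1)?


Computing P^2 by matrix multiplication.
P = [[0.8700, 0.1300], [0.2800, 0.7200]]
After raising P to the power 2:
P^2(1,1) = 0.5548

0.5548


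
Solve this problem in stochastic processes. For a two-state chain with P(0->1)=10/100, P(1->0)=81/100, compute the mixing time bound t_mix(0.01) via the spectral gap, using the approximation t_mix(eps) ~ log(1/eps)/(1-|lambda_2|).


lambda_2 = |1 - p01 - p10| = |1 - 0.1000 - 0.8100| = 0.0900
t_mix ~ log(1/eps)/(1 - |lambda_2|)
= log(100)/(1 - 0.0900) = 4.6052/0.9100
= 5.0606

5.0606


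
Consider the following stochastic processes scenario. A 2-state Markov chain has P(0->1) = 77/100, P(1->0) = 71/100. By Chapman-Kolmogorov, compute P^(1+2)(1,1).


P^3 = P^1 * P^2
Computing via matrix multiplication of the transition matrix.
Entry (1,1) of P^3 = 0.4672

0.4672


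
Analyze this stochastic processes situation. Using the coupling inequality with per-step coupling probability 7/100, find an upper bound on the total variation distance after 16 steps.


TV distance bound <= (1-delta)^n
= (1 - 0.0700)^16
= 0.9300^16
= 0.3131

0.3131


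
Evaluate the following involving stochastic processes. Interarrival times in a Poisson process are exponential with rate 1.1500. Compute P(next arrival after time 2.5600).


P(X > t) = exp(-lambda * t)
= exp(-1.1500 * 2.5600)
= exp(-2.9440) = 0.0527

0.0527


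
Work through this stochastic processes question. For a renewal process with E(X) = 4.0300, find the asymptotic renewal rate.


Long-run renewal rate = 1/E(X)
= 1/4.0300
= 0.2481

0.2481


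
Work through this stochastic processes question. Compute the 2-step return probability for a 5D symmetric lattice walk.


P(return in 2 steps) = P(reverse first step) = 1/(2d)
= 1/10
= 0.1000

0.1000


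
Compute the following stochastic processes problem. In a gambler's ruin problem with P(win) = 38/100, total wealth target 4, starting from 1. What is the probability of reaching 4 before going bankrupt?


Gambler's ruin formula:
r = q/p = 0.6200/0.3800 = 1.6316
P(win) = (1 - r^i)/(1 - r^N)
= (1 - 1.6316^1)/(1 - 1.6316^4)
= 0.1038

0.1038


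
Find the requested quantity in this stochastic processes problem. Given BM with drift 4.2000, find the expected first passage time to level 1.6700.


Expected first passage time = a/mu
= 1.6700/4.2000
= 0.3976

0.3976


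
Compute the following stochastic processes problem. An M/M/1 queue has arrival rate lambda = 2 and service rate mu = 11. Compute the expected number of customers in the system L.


rho = 2/11 = 0.1818
L = rho/(1-rho)
= 0.1818/0.8182
= 0.2222

0.2222


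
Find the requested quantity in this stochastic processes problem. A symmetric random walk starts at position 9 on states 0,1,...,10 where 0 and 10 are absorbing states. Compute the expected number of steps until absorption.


For symmetric RW on 0,...,N with absorbing barriers, E(i) = i*(N-i)
E(9) = 9 * 1 = 9

9


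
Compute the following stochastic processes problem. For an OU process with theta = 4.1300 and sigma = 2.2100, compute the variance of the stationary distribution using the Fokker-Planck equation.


Stationary variance = sigma^2 / (2*theta)
= 2.2100^2 / (2*4.1300)
= 4.8841 / 8.2600
= 0.5913

0.5913


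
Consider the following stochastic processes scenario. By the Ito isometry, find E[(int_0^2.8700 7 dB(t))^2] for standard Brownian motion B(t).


By Ito isometry: E[(int f dB)^2] = int f^2 dt
= 7^2 * 2.8700
= 49 * 2.8700 = 140.6300

140.6300


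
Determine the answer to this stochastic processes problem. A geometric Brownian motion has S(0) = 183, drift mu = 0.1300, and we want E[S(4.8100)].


E[S(t)] = S(0) * exp(mu * t)
= 183 * exp(0.1300 * 4.8100)
= 183 * 1.8688
= 341.9916

341.9916


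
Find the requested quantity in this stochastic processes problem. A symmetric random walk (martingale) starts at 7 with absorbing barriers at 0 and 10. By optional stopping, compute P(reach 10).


By optional stopping theorem: E(M at tau) = M(0) = 7
P(hit 10)*10 + P(hit 0)*0 = 7
P(hit 10) = (7 - 0)/(10 - 0) = 7/10 = 0.7000

0.7000


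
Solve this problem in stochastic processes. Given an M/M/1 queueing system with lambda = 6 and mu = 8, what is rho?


rho = lambda/mu
= 6/8
= 0.7500

0.7500


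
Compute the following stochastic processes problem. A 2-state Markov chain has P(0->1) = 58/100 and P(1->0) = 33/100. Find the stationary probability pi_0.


Stationary distribution: pi_0 = p10/(p01+p10), pi_1 = p01/(p01+p10)
p01 = 0.5800, p10 = 0.3300
pi_0 = 0.3626

0.3626


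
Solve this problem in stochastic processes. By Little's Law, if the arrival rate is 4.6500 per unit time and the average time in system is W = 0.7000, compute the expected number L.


Little's Law: L = lambda * W
= 4.6500 * 0.7000
= 3.2550

3.2550


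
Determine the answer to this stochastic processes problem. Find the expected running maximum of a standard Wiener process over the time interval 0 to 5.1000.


E(max B(s)) = sqrt(2t/pi)
= sqrt(2*5.1000/pi)
= sqrt(3.2468)
= 1.8019

1.8019


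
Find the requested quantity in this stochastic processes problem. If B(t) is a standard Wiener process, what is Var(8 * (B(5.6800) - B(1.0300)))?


Var(alpha*(B(t)-B(s))) = alpha^2 * (t-s)
= 8^2 * (5.6800 - 1.0300)
= 64 * 4.6500
= 297.6000

297.6000


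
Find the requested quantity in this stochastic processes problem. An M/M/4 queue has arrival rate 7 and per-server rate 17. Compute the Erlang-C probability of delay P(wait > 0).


a = lambda/mu = 0.4118
rho = a/c = 0.1029
Erlang-C formula applied:
C(c,a) = 8.8456e-04

8.8456e-04


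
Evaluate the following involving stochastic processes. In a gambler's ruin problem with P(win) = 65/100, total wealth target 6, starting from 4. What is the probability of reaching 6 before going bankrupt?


Gambler's ruin formula:
r = q/p = 0.3500/0.6500 = 0.5385
P(win) = (1 - r^i)/(1 - r^N)
= (1 - 0.5385^4)/(1 - 0.5385^6)
= 0.9388

0.9388


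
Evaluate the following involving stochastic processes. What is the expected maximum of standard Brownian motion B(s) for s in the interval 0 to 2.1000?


E(max B(s)) = sqrt(2t/pi)
= sqrt(2*2.1000/pi)
= sqrt(1.3369)
= 1.1562

1.1562


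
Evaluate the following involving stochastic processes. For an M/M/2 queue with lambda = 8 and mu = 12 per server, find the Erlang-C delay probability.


a = lambda/mu = 0.6667
rho = a/c = 0.3333
Erlang-C formula applied:
C(c,a) = 0.1667

0.1667


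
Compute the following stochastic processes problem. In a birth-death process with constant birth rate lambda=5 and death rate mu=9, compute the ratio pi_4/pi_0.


For birth-death process, pi_n/pi_0 = (lambda/mu)^n
= (5/9)^4
= 0.0953

0.0953


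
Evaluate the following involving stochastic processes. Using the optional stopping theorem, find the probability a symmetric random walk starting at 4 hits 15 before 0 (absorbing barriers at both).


By optional stopping theorem: E(M at tau) = M(0) = 4
P(hit 15)*15 + P(hit 0)*0 = 4
P(hit 15) = (4 - 0)/(15 - 0) = 4/15 = 0.2667

0.2667


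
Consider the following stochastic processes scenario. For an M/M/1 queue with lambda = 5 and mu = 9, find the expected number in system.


rho = 5/9 = 0.5556
L = rho/(1-rho)
= 0.5556/0.4444
= 1.2500

1.2500


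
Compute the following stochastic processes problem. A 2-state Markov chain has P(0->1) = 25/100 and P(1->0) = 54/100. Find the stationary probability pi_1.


Stationary distribution: pi_0 = p10/(p01+p10), pi_1 = p01/(p01+p10)
p01 = 0.2500, p10 = 0.5400
pi_1 = 0.3165

0.3165


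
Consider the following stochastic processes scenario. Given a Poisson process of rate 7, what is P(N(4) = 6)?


P(N(t)=k) = (lambda*t)^k * exp(-lambda*t) / k!
lambda*t = 28
= 28^6 * exp(-28) / 6!
= 481890304 * 6.9144e-13 / 720
= 4.6278e-07

4.6278e-07


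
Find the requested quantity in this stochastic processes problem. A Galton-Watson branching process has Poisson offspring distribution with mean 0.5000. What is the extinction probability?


Since mu = 0.5000 <= 1, extinction probability = 1.

1.0000
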